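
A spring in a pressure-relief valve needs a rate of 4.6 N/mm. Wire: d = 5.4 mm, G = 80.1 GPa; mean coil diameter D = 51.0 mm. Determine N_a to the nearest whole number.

N_a = Gd⁴/(8D³k) = (80.1×10³ × 5.4⁴)/(8 × 51.0³ × 4.6)
    = 6.81095e+07 / 4.88156e+06 = 13.95 → 14 coils

14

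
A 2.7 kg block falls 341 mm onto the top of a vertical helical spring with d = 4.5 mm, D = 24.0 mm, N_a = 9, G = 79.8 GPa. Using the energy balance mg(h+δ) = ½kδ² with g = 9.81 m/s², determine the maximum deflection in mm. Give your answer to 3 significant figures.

k = Gd⁴/(8D³N_a) = (79.8×10³)(4.5⁴)/(8·24.0³·9) = 32.877 N/mm
W = mg = 2.7 × 9.81 = 26.487 N
½kδ² − Wδ − Wh = 0 → δ = (W + √(W² + 2kWh))/k
δ = (26.487 + √(701.56 + 593887))/32.877 = (26.487 + 771.1)/32.877 = 24.26 mm

24.3 mm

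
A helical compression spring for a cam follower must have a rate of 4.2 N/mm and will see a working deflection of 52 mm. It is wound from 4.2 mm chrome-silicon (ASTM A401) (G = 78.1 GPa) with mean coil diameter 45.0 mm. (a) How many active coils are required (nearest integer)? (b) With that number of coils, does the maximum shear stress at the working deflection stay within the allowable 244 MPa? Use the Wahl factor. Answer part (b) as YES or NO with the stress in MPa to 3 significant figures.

N_a = Gd⁴/(8D³k) = (78.1×10³)(4.2⁴)/(8·45.0³·4.2) = 7.937 → N_a = 8
Actual rate k = Gd⁴/(8D³·8) = 4.1671 N/mm
Working load F = kδ = 4.1671·52 = 216.69 N
C = 45.0/4.2 = 10.7143; K_W = (4C−1)/(4C−4)+0.615/C = 1.1346
τ_max = K_W·8FD/(πd³) = 1.1346·335.15 = 380.26 MPa
τ_max > 244 MPa → exceeds allowable

(a) 8 coils; (b) NO, τ_max = 380 MPa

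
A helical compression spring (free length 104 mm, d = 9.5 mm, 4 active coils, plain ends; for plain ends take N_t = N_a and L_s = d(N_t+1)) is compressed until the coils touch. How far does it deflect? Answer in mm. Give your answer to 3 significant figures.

N_t = 4; L_s = 9.5·5 = 47.5 mm
δ_solid = L₀ − L_s = 104 − 47.5 = 56.5 mm

56.5 mm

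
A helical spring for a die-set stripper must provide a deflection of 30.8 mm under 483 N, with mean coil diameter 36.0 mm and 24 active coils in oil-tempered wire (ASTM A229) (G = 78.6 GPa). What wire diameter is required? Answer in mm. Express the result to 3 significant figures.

Required rate k = F/δ = 483/30.8 = 15.682 N/mm
d = (8D³N_a·k / G)^(1/4) = (8·36.0³·24·15.682 / (78.6×10³))^0.25
  = (1787.2)^0.25 = 6.5020 mm

6.50 mm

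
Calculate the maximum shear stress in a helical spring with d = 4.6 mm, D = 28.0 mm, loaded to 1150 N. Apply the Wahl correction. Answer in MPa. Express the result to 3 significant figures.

1050 MPa

Spring index C = D/d = 28.0/4.6 = 6.0870
K_W = (4C−1)/(4C−4) + 0.615/C = 23.348/20.348 + 0.1010 = 1.2485
τ₀ = 8FD/(πd³) = 8·1150·28.0/(π·4.6³) = 257600/305.79 = 842.41 MPa
τ_max = K·τ₀ = 1.2485 × 842.41 = 1051.7 MPa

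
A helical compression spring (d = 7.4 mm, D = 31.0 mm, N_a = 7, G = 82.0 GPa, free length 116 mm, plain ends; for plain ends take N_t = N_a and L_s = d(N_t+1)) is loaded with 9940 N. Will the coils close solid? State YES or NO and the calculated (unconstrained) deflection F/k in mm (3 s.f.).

k = Gd⁴/(8D³N_a) = (82.0×10³)(7.4⁴)/(8·31.0³·7) = 147.39 N/mm
N_t = 7; L_s = 7.4·8 = 59.2 mm; δ_solid = L₀ − L_s = 116 − 59.2 = 56.8 mm
δ = F/k = 9940/147.39 = 67.44 mm
δ ≥ δ_solid → spring goes solid

YES, δ = 67.4 mm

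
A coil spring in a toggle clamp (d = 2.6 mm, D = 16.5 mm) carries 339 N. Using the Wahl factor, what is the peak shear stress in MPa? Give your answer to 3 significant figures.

Spring index C = D/d = 16.5/2.6 = 6.3462
K_W = (4C−1)/(4C−4) + 0.615/C = 24.385/21.385 + 0.0969 = 1.2372
τ₀ = 8FD/(πd³) = 8·339·16.5/(π·2.6³) = 44748/55.217 = 810.41 MPa
τ_max = K·τ₀ = 1.2372 × 810.41 = 1002.6 MPa

1000 MPa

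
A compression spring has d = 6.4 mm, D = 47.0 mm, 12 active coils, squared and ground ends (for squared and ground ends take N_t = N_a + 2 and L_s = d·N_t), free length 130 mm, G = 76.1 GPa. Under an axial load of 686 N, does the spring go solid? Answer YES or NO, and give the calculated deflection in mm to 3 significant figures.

YES, δ = 53.6 mm

k = Gd⁴/(8D³N_a) = (76.1×10³)(6.4⁴)/(8·47.0³·12) = 12.81 N/mm
N_t = 14; L_s = 6.4·14 = 89.6 mm; δ_solid = L₀ − L_s = 130 − 89.6 = 40.4 mm
δ = F/k = 686/12.81 = 53.553 mm
δ ≥ δ_solid → spring goes solid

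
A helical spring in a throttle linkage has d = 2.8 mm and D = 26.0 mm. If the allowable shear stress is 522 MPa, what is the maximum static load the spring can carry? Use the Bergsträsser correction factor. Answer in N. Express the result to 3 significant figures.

151 N

C = D/d = 26.0/2.8 = 9.2857
K_B = (4C+2)/(4C−3) = 39.143/34.143 = 1.1464
τ_max = K·8FD/(πd³) → F_max = τ_allow·πd³/(8DK)
F_max = 522·π·2.8³/(8·26.0·1.1464) = 35999/238.46 = 150.97 N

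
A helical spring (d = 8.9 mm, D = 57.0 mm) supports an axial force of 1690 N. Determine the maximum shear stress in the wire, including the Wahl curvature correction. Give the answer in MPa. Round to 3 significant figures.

Spring index C = D/d = 57.0/8.9 = 6.4045
K_W = (4C−1)/(4C−4) + 0.615/C = 24.618/21.618 + 0.0960 = 1.2348
τ₀ = 8FD/(πd³) = 8·1690·57.0/(π·8.9³) = 770640/2214.7 = 347.96 MPa
τ_max = K·τ₀ = 1.2348 × 347.96 = 429.66 MPa

430 MPa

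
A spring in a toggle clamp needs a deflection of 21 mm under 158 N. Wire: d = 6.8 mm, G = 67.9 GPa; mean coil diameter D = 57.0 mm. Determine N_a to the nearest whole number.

13

Required rate k = F/δ = 158/21 = 7.5238 N/mm
N_a = Gd⁴/(8D³k) = (67.9×10³ × 6.8⁴)/(8 × 57.0³ × 7.5238)
    = 1.4518e+08 / 1.11469e+07 = 13.02 → 13 coils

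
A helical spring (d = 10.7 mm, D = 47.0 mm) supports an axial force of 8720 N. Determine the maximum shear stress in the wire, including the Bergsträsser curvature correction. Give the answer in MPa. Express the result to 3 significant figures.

1140 MPa

Spring index C = D/d = 47.0/10.7 = 4.3925
K_B = (4C+2)/(4C−3) = 19.570/14.570 = 1.3432
τ₀ = 8FD/(πd³) = 8·8720·47.0/(π·10.7³) = 3.27872e+06/3848.6 = 851.93 MPa
τ_max = K·τ₀ = 1.3432 × 851.93 = 1144.3 MPa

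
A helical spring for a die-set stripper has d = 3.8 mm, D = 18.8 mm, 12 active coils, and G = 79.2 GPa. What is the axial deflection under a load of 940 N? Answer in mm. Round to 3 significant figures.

36.3 mm

k = Gd⁴/(8D³N_a) = (79.2×10³)(3.8⁴)/(8·18.8³·12) = 25.889 N/mm
δ = F/k = 940 / 25.889 = 36.309 mm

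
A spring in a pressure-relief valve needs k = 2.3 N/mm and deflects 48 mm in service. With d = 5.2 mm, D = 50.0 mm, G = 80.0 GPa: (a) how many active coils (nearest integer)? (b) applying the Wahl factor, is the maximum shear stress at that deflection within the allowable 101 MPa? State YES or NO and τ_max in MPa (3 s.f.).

N_a = Gd⁴/(8D³k) = (80.0×10³)(5.2⁴)/(8·50.0³·2.3) = 25.43 → N_a = 25
Actual rate k = Gd⁴/(8D³·25) = 2.3397 N/mm
Working load F = kδ = 2.3397·48 = 112.31 N
C = 50.0/5.2 = 9.6154; K_W = (4C−1)/(4C−4)+0.615/C = 1.1510
τ_max = K_W·8FD/(πd³) = 1.1510·101.7 = 117.05 MPa
τ_max > 101 MPa → exceeds allowable

(a) 25 coils; (b) NO, τ_max = 117 MPa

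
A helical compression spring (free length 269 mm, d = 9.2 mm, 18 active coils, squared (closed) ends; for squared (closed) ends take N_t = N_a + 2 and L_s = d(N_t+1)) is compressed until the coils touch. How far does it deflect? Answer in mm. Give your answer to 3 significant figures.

N_t = 20; L_s = 9.2·21 = 193.2 mm
δ_solid = L₀ − L_s = 269 − 193.2 = 75.8 mm

75.8 mm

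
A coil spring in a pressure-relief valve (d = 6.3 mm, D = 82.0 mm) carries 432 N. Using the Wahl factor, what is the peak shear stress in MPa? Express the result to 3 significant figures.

400 MPa

Spring index C = D/d = 82.0/6.3 = 13.0159
K_W = (4C−1)/(4C−4) + 0.615/C = 51.063/48.063 + 0.0473 = 1.1097
τ₀ = 8FD/(πd³) = 8·432·82.0/(π·6.3³) = 283392/785.55 = 360.76 MPa
τ_max = K·τ₀ = 1.1097 × 360.76 = 400.32 MPa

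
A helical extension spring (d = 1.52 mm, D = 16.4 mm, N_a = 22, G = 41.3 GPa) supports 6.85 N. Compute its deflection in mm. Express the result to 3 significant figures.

24.1 mm

k = Gd⁴/(8D³N_a) = (41.3×10³)(1.52⁴)/(8·16.4³·22) = 0.28398 N/mm
δ = F/k = 6.85 / 0.28398 = 24.122 mm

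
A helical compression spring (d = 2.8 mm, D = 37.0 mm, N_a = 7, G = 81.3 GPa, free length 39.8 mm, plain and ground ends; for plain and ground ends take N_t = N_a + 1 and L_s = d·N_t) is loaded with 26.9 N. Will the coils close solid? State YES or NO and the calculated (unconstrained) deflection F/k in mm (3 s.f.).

k = Gd⁴/(8D³N_a) = (81.3×10³)(2.8⁴)/(8·37.0³·7) = 1.7617 N/mm
N_t = 8; L_s = 2.8·8 = 22.4 mm; δ_solid = L₀ − L_s = 39.8 − 22.4 = 17.4 mm
δ = F/k = 26.9/1.7617 = 15.269 mm
δ < δ_solid → spring does not go solid

NO, δ = 15.3 mm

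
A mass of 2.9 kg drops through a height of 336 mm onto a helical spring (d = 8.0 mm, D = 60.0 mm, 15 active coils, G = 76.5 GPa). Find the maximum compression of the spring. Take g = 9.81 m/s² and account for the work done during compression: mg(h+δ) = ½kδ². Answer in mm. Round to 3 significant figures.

42.2 mm

k = Gd⁴/(8D³N_a) = (76.5×10³)(8.0⁴)/(8·60.0³·15) = 12.089 N/mm
W = mg = 2.9 × 9.81 = 28.449 N
½kδ² − Wδ − Wh = 0 → δ = (W + √(W² + 2kWh))/k
δ = (28.449 + √(809.35 + 231112))/12.089 = (28.449 + 481.58)/12.089 = 42.19 mm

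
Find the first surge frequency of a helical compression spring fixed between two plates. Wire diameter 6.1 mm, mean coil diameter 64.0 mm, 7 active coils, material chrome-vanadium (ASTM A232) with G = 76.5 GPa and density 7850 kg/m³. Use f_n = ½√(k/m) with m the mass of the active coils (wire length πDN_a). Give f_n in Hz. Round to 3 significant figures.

k = Gd⁴/(8D³N_a) = (76.5×10³)(6.1⁴)/(8·64.0³·7) = 7.2153 N/mm = 7215.3 N/m
Wire length L = πDN_a = π·64.0·7 = 1407.4 mm
m = ρ·(πd²/4)·L = 7850 × 29.225×10⁻⁶ m² × 1.4074 m = 0.32288 kg
f_n = ½√(k/m) = 0.5·√(7215.3/0.32288) = 0.5·√(22346) = 74.743 Hz

74.7 Hz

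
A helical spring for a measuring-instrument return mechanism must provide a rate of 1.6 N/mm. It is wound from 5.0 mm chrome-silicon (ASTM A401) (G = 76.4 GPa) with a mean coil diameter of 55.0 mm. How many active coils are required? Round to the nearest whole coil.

22

N_a = Gd⁴/(8D³k) = (76.4×10³ × 5.0⁴)/(8 × 55.0³ × 1.6)
    = 4.775e+07 / 2.1296e+06 = 22.42 → 22 coils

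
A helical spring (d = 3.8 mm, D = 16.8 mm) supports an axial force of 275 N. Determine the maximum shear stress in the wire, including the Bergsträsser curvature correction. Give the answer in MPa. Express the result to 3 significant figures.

Spring index C = D/d = 16.8/3.8 = 4.4211
K_B = (4C+2)/(4C−3) = 19.684/14.684 = 1.3405
τ₀ = 8FD/(πd³) = 8·275·16.8/(π·3.8³) = 36960/172.39 = 214.4 MPa
τ_max = K·τ₀ = 1.3405 × 214.4 = 287.41 MPa

287 MPa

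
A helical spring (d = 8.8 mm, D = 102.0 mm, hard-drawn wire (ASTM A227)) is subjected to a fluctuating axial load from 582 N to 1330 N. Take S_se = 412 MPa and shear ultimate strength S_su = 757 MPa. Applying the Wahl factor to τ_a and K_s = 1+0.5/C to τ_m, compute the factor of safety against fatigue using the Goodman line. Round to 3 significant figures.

C = D/d = 102.0/8.8 = 11.5909; K_W = (4C−1)/(4C−4)+0.615/C = 1.1239; K_s = 1+0.5/C = 1.0431
F_a = (F_max−F_min)/2 = 374 N; F_m = (F_max+F_min)/2 = 956 N
τ_a = K_W·8F_aD/(πd³) = 1.1239 × 142.55 = 160.21 MPa
τ_m = K_s·8F_mD/(πd³) = 1.0431 × 364.38 = 380.09 MPa
Goodman: 1/n_f = τ_a/S_se + τ_m/S_su = 160.21/412 + 380.09/757 = 0.38885 + 0.50211 = 0.89096
n_f = 1/0.89096 = 1.122

1.12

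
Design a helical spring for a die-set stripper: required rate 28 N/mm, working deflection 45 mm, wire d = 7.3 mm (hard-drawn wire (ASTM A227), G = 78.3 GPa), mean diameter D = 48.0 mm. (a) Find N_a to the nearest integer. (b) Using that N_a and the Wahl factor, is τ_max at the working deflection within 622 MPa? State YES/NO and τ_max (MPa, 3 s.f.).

(a) 9 coils; (b) YES, τ_max = 485 MPa

N_a = Gd⁴/(8D³k) = (78.3×10³)(7.3⁴)/(8·48.0³·28) = 8.976 → N_a = 9
Actual rate k = Gd⁴/(8D³·9) = 27.925 N/mm
Working load F = kδ = 27.925·45 = 1256.6 N
C = 48.0/7.3 = 6.5753; K_W = (4C−1)/(4C−4)+0.615/C = 1.2281
τ_max = K_W·8FD/(πd³) = 1.2281·394.84 = 484.89 MPa
τ_max ≤ 622 MPa → acceptable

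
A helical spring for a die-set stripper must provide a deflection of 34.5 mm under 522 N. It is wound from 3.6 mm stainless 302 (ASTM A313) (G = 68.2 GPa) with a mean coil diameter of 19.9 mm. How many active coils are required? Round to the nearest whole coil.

Required rate k = F/δ = 522/34.5 = 15.13 N/mm
N_a = Gd⁴/(8D³k) = (68.2×10³ × 3.6⁴)/(8 × 19.9³ × 15.13)
    = 1.1455e+07 / 953895 = 12.01 → 12 coils

12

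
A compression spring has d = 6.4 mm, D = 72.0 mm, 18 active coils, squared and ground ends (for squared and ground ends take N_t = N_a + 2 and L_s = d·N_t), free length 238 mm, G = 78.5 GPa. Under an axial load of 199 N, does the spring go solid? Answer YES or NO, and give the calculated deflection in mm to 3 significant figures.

NO, δ = 81.2 mm

k = Gd⁴/(8D³N_a) = (78.5×10³)(6.4⁴)/(8·72.0³·18) = 2.4504 N/mm
N_t = 20; L_s = 6.4·20 = 128 mm; δ_solid = L₀ − L_s = 238 − 128 = 110 mm
δ = F/k = 199/2.4504 = 81.213 mm
δ < δ_solid → spring does not go solid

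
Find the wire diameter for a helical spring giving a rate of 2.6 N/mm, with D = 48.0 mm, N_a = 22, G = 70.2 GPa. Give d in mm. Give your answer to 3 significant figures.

d = (8D³N_a·k / G)^(1/4) = (8·48.0³·22·2.6 / (70.2×10³))^0.25
  = (720.9)^0.25 = 5.1817 mm

5.18 mm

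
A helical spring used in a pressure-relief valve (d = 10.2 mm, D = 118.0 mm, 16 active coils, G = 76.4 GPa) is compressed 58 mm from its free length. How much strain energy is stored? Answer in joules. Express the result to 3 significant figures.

k = Gd⁴/(8D³N_a) = (76.4×10³)(10.2⁴)/(8·118.0³·16) = 3.9322 N/mm
U = ½kδ² = 0.5 × 3.9322 × 58² = 6614 N·mm = 6.614 J

6.61 J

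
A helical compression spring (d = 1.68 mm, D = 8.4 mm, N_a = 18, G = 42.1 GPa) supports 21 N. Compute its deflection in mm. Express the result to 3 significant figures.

5.34 mm

k = Gd⁴/(8D³N_a) = (42.1×10³)(1.68⁴)/(8·8.4³·18) = 3.9293 N/mm
δ = F/k = 21 / 3.9293 = 5.3444 mm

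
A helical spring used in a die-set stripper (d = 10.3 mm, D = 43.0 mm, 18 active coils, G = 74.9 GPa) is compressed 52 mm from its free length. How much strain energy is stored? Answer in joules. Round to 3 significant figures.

99.5 J

k = Gd⁴/(8D³N_a) = (74.9×10³)(10.3⁴)/(8·43.0³·18) = 73.631 N/mm
U = ½kδ² = 0.5 × 73.631 × 52² = 99550 N·mm = 99.55 J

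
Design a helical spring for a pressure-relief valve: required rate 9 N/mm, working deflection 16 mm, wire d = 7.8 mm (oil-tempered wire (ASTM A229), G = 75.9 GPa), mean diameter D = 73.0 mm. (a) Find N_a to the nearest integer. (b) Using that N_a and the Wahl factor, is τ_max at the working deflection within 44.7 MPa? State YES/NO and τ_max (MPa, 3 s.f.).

(a) 10 coils; (b) NO, τ_max = 65.4 MPa

N_a = Gd⁴/(8D³k) = (75.9×10³)(7.8⁴)/(8·73.0³·9) = 10.03 → N_a = 10
Actual rate k = Gd⁴/(8D³·10) = 9.0274 N/mm
Working load F = kδ = 9.0274·16 = 144.44 N
C = 73.0/7.8 = 9.3590; K_W = (4C−1)/(4C−4)+0.615/C = 1.1554
τ_max = K_W·8FD/(πd³) = 1.1554·56.58 = 65.374 MPa
τ_max > 44.7 MPa → exceeds allowable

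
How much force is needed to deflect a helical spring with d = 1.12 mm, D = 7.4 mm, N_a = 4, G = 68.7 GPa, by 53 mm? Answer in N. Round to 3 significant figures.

442 N

k = Gd⁴/(8D³N_a) = (68.7×10³)(1.12⁴)/(8·7.4³·4) = 8.3365 N/mm
F = k·δ = 8.3365 × 53 = 441.83 N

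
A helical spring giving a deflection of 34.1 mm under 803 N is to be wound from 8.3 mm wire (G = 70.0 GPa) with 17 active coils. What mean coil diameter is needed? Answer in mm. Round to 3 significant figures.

Required rate k = F/δ = 803/34.1 = 23.548 N/mm
D = (Gd⁴/(8N_a·k))^(1/3) = (70.0×10³·8.3⁴/(8·17·23.548))^(1/3)
  = (103731)^(1/3) = 46.9862 mm

47.0 mm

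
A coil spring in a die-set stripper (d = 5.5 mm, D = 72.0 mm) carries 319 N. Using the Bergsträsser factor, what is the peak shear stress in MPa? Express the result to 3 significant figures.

Spring index C = D/d = 72.0/5.5 = 13.0909
K_B = (4C+2)/(4C−3) = 54.364/49.364 = 1.1013
τ₀ = 8FD/(πd³) = 8·319·72.0/(π·5.5³) = 183744/522.68 = 351.54 MPa
τ_max = K·τ₀ = 1.1013 × 351.54 = 387.15 MPa

387 MPa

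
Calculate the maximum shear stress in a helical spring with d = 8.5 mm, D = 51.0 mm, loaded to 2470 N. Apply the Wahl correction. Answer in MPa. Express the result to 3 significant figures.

Spring index C = D/d = 51.0/8.5 = 6.0000
K_W = (4C−1)/(4C−4) + 0.615/C = 23.000/20.000 + 0.1025 = 1.2525
τ₀ = 8FD/(πd³) = 8·2470·51.0/(π·8.5³) = 1.00776e+06/1929.3 = 522.34 MPa
τ_max = K·τ₀ = 1.2525 × 522.34 = 654.23 MPa

654 MPa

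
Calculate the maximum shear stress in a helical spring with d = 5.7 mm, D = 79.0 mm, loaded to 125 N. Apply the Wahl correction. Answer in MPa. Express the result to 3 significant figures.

Spring index C = D/d = 79.0/5.7 = 13.8596
K_W = (4C−1)/(4C−4) + 0.615/C = 54.439/51.439 + 0.0444 = 1.1027
τ₀ = 8FD/(πd³) = 8·125·79.0/(π·5.7³) = 79000/581.8 = 135.79 MPa
τ_max = K·τ₀ = 1.1027 × 135.79 = 149.73 MPa

150 MPa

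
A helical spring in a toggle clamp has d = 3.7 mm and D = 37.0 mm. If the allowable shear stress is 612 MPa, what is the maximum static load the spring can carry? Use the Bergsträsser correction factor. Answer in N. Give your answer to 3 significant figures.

C = D/d = 37.0/3.7 = 10.0000
K_B = (4C+2)/(4C−3) = 42.000/37.000 = 1.1351
τ_max = K·8FD/(πd³) → F_max = τ_allow·πd³/(8DK)
F_max = 612·π·3.7³/(8·37.0·1.1351) = 97388/336 = 289.85 N

290 N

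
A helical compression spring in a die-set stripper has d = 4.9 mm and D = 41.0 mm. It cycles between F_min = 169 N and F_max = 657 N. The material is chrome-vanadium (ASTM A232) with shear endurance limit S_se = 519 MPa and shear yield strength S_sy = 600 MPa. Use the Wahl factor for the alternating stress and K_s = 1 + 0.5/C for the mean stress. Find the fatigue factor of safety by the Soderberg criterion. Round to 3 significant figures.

C = D/d = 41.0/4.9 = 8.3673; K_W = (4C−1)/(4C−4)+0.615/C = 1.1753; K_s = 1+0.5/C = 1.0598
F_a = (F_max−F_min)/2 = 244 N; F_m = (F_max+F_min)/2 = 413 N
τ_a = K_W·8F_aD/(πd³) = 1.1753 × 216.53 = 254.49 MPa
τ_m = K_s·8F_mD/(πd³) = 1.0598 × 366.51 = 388.41 MPa
Soderberg: 1/n_f = τ_a/S_se + τ_m/S_sy = 254.49/519 + 388.41/600 = 0.49035 + 0.64735 = 1.1377
n_f = 1/1.1377 = 0.879

0.879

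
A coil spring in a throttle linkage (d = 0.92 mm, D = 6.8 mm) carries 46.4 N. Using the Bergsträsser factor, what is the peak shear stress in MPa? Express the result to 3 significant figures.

Spring index C = D/d = 6.8/0.92 = 7.3913
K_B = (4C+2)/(4C−3) = 31.565/26.565 = 1.1882
τ₀ = 8FD/(πd³) = 8·46.4·6.8/(π·0.92³) = 2524.16/2.4463 = 1031.8 MPa
τ_max = K·τ₀ = 1.1882 × 1031.8 = 1226 MPa

1230 MPa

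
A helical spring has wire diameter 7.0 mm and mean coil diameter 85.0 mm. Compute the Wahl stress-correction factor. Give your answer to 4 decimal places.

1.1180

C = D/d = 85.0/7.0 = 12.1429
K_W = (4C−1)/(4C−4) + 0.615/C = 47.571/44.571 + 0.0506 = 1.1180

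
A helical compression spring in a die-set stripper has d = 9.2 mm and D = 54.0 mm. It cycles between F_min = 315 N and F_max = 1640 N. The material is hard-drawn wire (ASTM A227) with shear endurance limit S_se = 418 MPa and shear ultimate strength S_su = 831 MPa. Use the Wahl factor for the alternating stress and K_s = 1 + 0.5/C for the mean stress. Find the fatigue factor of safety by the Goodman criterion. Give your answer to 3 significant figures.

C = D/d = 54.0/9.2 = 5.8696; K_W = (4C−1)/(4C−4)+0.615/C = 1.2588; K_s = 1+0.5/C = 1.0852
F_a = (F_max−F_min)/2 = 662.5 N; F_m = (F_max+F_min)/2 = 977.5 N
τ_a = K_W·8F_aD/(πd³) = 1.2588 × 116.99 = 147.27 MPa
τ_m = K_s·8F_mD/(πd³) = 1.0852 × 172.62 = 187.32 MPa
Goodman: 1/n_f = τ_a/S_se + τ_m/S_su = 147.27/418 + 187.32/831 = 0.35232 + 0.22542 = 0.57774
n_f = 1/0.57774 = 1.731

1.73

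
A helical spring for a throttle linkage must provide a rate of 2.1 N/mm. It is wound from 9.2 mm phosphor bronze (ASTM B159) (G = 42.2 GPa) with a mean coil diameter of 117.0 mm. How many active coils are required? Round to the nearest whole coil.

11

N_a = Gd⁴/(8D³k) = (42.2×10³ × 9.2⁴)/(8 × 117.0³ × 2.1)
    = 3.02318e+08 / 2.69071e+07 = 11.24 → 11 coils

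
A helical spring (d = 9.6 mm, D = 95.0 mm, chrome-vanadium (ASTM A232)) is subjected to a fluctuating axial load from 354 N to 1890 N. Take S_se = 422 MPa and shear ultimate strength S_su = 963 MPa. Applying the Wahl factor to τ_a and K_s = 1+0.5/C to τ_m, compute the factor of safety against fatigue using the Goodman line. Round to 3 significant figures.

C = D/d = 95.0/9.6 = 9.8958; K_W = (4C−1)/(4C−4)+0.615/C = 1.1465; K_s = 1+0.5/C = 1.0505
F_a = (F_max−F_min)/2 = 768 N; F_m = (F_max+F_min)/2 = 1122 N
τ_a = K_W·8F_aD/(πd³) = 1.1465 × 210 = 240.75 MPa
τ_m = K_s·8F_mD/(πd³) = 1.0505 × 306.79 = 322.29 MPa
Goodman: 1/n_f = τ_a/S_se + τ_m/S_su = 240.75/422 + 322.29/963 = 0.57050 + 0.33468 = 0.90518
n_f = 1/0.90518 = 1.105

1.10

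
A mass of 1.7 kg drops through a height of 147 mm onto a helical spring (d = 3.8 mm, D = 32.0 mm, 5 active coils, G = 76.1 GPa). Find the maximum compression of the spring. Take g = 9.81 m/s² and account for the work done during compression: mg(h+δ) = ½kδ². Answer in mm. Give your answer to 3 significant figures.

k = Gd⁴/(8D³N_a) = (76.1×10³)(3.8⁴)/(8·32.0³·5) = 12.106 N/mm
W = mg = 1.7 × 9.81 = 16.677 N
½kδ² − Wδ − Wh = 0 → δ = (W + √(W² + 2kWh))/k
δ = (16.677 + √(278.12 + 59357.3))/12.106 = (16.677 + 244.2)/12.106 = 21.549 mm

21.5 mm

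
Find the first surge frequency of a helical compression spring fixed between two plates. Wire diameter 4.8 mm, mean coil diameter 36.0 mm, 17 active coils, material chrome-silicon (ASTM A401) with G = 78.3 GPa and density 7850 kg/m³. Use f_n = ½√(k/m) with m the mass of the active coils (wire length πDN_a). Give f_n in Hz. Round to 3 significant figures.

77.4 Hz

k = Gd⁴/(8D³N_a) = (78.3×10³)(4.8⁴)/(8·36.0³·17) = 6.5506 N/mm = 6550.6 N/m
Wire length L = πDN_a = π·36.0·17 = 1922.7 mm
m = ρ·(πd²/4)·L = 7850 × 18.096×10⁻⁶ m² × 1.9227 m = 0.27311 kg
f_n = ½√(k/m) = 0.5·√(6550.6/0.27311) = 0.5·√(23985) = 77.435 Hz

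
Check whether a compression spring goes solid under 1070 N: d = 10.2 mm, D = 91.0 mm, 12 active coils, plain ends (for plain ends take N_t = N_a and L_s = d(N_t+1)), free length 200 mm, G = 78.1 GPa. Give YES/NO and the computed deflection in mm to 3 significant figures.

k = Gd⁴/(8D³N_a) = (78.1×10³)(10.2⁴)/(8·91.0³·12) = 11.686 N/mm
N_t = 12; L_s = 10.2·13 = 132.6 mm; δ_solid = L₀ − L_s = 200 − 132.6 = 67.4 mm
δ = F/k = 1070/11.686 = 91.565 mm
δ ≥ δ_solid → spring goes solid

YES, δ = 91.6 mm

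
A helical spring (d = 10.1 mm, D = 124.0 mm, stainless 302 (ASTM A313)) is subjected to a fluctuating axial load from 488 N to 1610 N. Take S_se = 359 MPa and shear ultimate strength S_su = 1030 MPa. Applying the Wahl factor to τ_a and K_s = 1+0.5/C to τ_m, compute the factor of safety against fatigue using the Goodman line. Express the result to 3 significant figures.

1.16

C = D/d = 124.0/10.1 = 12.2772; K_W = (4C−1)/(4C−4)+0.615/C = 1.1166; K_s = 1+0.5/C = 1.0407
F_a = (F_max−F_min)/2 = 561 N; F_m = (F_max+F_min)/2 = 1049 N
τ_a = K_W·8F_aD/(πd³) = 1.1166 × 171.93 = 191.98 MPa
τ_m = K_s·8F_mD/(πd³) = 1.0407 × 321.49 = 334.59 MPa
Goodman: 1/n_f = τ_a/S_se + τ_m/S_su = 191.98/359 + 334.59/1030 = 0.53477 + 0.32484 = 0.85961
n_f = 1/0.85961 = 1.163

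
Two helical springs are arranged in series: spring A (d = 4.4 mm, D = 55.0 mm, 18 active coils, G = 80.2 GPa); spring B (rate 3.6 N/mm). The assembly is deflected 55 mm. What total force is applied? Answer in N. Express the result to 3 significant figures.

k_A = Gd⁴/(8D³N_a) = (80.2×10³)(4.4⁴)/(8·55.0³·18) = 1.2547 N/mm
Series: 1/k_eq = 1/1.2547 + 1/3.6 = 1.0748; k_eq = 0.93041 N/mm
F = k_eq·δ = 0.93041·55 = 51.173 N

51.2 N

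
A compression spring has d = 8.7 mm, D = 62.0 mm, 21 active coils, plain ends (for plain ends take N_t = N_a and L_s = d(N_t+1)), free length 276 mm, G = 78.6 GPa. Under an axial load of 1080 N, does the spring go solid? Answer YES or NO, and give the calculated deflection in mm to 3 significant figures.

YES, δ = 96.0 mm

k = Gd⁴/(8D³N_a) = (78.6×10³)(8.7⁴)/(8·62.0³·21) = 11.246 N/mm
N_t = 21; L_s = 8.7·22 = 191.4 mm; δ_solid = L₀ − L_s = 276 − 191.4 = 84.6 mm
δ = F/k = 1080/11.246 = 96.03 mm
δ ≥ δ_solid → spring goes solid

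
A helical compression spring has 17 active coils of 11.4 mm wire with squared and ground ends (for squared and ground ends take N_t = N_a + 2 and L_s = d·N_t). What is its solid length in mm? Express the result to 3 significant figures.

217 mm

squared and ground ends: N_t = N_a + 2 = 17 + 2 = 19
L_s = d·N_t = 11.4 × 19 = 216.6 mm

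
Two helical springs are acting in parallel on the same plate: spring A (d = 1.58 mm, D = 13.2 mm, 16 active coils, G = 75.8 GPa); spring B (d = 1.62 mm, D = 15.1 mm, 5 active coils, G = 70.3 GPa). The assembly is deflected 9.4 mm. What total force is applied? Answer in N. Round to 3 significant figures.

k_A = Gd⁴/(8D³N_a) = (75.8×10³)(1.58⁴)/(8·13.2³·16) = 1.6046 N/mm
k_B = Gd⁴/(8D³N_a) = (70.3×10³)(1.62⁴)/(8·15.1³·5) = 3.5158 N/mm
Parallel: k_eq = 1.6046 + 3.5158 = 5.1204 N/mm
F = k_eq·δ = 5.1204·9.4 = 48.132 N

48.1 N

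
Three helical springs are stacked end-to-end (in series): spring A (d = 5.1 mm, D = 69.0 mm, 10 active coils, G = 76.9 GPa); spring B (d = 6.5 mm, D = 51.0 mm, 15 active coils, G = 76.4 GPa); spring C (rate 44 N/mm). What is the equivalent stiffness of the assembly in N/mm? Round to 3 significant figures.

1.55 N/mm

k_A = Gd⁴/(8D³N_a) = (76.9×10³)(5.1⁴)/(8·69.0³·10) = 1.9796 N/mm
k_B = Gd⁴/(8D³N_a) = (76.4×10³)(6.5⁴)/(8·51.0³·15) = 8.5675 N/mm
Series: 1/k_eq = 1/1.9796 + 1/8.5675 + 1/44 = 0.64461; k_eq = 1.5513 N/mm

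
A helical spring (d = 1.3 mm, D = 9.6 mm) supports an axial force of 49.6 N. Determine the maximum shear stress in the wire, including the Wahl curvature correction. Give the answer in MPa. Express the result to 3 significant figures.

Spring index C = D/d = 9.6/1.3 = 7.3846
K_W = (4C−1)/(4C−4) + 0.615/C = 28.538/25.538 + 0.0833 = 1.2008
τ₀ = 8FD/(πd³) = 8·49.6·9.6/(π·1.3³) = 3809.28/6.9021 = 551.9 MPa
τ_max = K·τ₀ = 1.2008 × 551.9 = 662.7 MPa

663 MPa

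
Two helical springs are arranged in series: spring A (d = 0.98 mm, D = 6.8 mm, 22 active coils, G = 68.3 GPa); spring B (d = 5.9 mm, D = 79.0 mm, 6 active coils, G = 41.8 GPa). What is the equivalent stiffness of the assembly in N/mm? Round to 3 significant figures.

k_A = Gd⁴/(8D³N_a) = (68.3×10³)(0.98⁴)/(8·6.8³·22) = 1.1384 N/mm
k_B = Gd⁴/(8D³N_a) = (41.8×10³)(5.9⁴)/(8·79.0³·6) = 2.1402 N/mm
Series: 1/k_eq = 1/1.1384 + 1/2.1402 = 1.3457; k_eq = 0.74312 N/mm

0.743 N/mm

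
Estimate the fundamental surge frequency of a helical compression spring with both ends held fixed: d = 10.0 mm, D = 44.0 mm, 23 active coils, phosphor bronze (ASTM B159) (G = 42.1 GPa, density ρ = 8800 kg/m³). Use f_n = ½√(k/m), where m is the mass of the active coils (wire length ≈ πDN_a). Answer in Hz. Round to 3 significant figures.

55.3 Hz

k = Gd⁴/(8D³N_a) = (42.1×10³)(10.0⁴)/(8·44.0³·23) = 26.86 N/mm = 26860 N/m
Wire length L = πDN_a = π·44.0·23 = 3179.3 mm
m = ρ·(πd²/4)·L = 8800 × 78.54×10⁻⁶ m² × 3.1793 m = 2.1974 kg
f_n = ½√(k/m) = 0.5·√(26860/2.1974) = 0.5·√(12224) = 55.28 Hz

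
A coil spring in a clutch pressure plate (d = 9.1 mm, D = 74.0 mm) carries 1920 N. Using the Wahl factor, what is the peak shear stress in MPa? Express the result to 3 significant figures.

Spring index C = D/d = 74.0/9.1 = 8.1319
K_W = (4C−1)/(4C−4) + 0.615/C = 31.527/28.527 + 0.0756 = 1.1808
τ₀ = 8FD/(πd³) = 8·1920·74.0/(π·9.1³) = 1.13664e+06/2367.4 = 480.12 MPa
τ_max = K·τ₀ = 1.1808 × 480.12 = 566.92 MPa

567 MPa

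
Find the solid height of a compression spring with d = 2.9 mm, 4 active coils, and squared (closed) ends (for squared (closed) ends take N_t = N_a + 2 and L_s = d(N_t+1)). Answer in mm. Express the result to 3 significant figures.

squared (closed) ends: N_t = N_a + 2 = 4 + 2 = 6
L_s = d·(N_t+1) = 2.9 × 7 = 20.3 mm

20.3 mm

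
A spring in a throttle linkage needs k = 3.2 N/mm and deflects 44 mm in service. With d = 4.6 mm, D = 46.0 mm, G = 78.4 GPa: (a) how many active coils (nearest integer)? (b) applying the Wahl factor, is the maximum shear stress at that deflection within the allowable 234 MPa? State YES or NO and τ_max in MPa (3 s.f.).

N_a = Gd⁴/(8D³k) = (78.4×10³)(4.6⁴)/(8·46.0³·3.2) = 14.09 → N_a = 14
Actual rate k = Gd⁴/(8D³·14) = 3.22 N/mm
Working load F = kδ = 3.22·44 = 141.68 N
C = 46.0/4.6 = 10.0000; K_W = (4C−1)/(4C−4)+0.615/C = 1.1448
τ_max = K_W·8FD/(πd³) = 1.1448·170.5 = 195.2 MPa
τ_max ≤ 234 MPa → acceptable

(a) 14 coils; (b) YES, τ_max = 195 MPa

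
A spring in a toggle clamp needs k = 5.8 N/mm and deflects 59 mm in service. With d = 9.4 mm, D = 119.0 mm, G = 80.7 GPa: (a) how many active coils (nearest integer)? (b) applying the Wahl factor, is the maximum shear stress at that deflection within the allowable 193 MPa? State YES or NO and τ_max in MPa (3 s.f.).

(a) 8 coils; (b) YES, τ_max = 140 MPa

N_a = Gd⁴/(8D³k) = (80.7×10³)(9.4⁴)/(8·119.0³·5.8) = 8.058 → N_a = 8
Actual rate k = Gd⁴/(8D³·8) = 5.842 N/mm
Working load F = kδ = 5.842·59 = 344.68 N
C = 119.0/9.4 = 12.6596; K_W = (4C−1)/(4C−4)+0.615/C = 1.1129
τ_max = K_W·8FD/(πd³) = 1.1129·125.75 = 139.95 MPa
τ_max ≤ 193 MPa → acceptable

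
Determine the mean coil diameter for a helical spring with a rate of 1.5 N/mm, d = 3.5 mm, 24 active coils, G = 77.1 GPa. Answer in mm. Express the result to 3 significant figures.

D = (Gd⁴/(8N_a·k))^(1/3) = (77.1×10³·3.5⁴/(8·24·1.5))^(1/3)
  = (40173)^(1/3) = 34.2487 mm

34.2 mm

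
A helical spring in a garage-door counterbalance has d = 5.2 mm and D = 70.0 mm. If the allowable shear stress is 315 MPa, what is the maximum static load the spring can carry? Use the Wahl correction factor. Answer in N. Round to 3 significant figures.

C = D/d = 70.0/5.2 = 13.4615
K_W = (4C−1)/(4C−4) + 0.615/C = 52.846/49.846 + 0.0457 = 1.1059
τ_max = K·8FD/(πd³) → F_max = τ_allow·πd³/(8DK)
F_max = 315·π·5.2³/(8·70.0·1.1059) = 1.3915e+05/619.29 = 224.69 N

225 N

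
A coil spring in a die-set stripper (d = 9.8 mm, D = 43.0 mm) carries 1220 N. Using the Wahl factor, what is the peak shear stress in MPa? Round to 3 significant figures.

Spring index C = D/d = 43.0/9.8 = 4.3878
K_W = (4C−1)/(4C−4) + 0.615/C = 16.551/13.551 + 0.1402 = 1.3615
τ₀ = 8FD/(πd³) = 8·1220·43.0/(π·9.8³) = 419680/2956.8 = 141.94 MPa
τ_max = K·τ₀ = 1.3615 × 141.94 = 193.25 MPa

193 MPa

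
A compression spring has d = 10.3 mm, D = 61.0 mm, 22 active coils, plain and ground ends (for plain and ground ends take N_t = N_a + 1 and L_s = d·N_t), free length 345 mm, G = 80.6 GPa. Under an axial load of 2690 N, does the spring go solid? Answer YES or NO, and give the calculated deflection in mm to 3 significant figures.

k = Gd⁴/(8D³N_a) = (80.6×10³)(10.3⁴)/(8·61.0³·22) = 22.708 N/mm
N_t = 23; L_s = 10.3·23 = 236.9 mm; δ_solid = L₀ − L_s = 345 − 236.9 = 108.1 mm
δ = F/k = 2690/22.708 = 118.46 mm
δ ≥ δ_solid → spring goes solid

YES, δ = 118 mm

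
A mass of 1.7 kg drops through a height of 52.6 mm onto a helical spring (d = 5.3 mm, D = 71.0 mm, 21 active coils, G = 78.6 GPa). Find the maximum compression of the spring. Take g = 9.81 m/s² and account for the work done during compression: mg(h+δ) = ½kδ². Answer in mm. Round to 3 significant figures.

60.5 mm

k = Gd⁴/(8D³N_a) = (78.6×10³)(5.3⁴)/(8·71.0³·21) = 1.0314 N/mm
W = mg = 1.7 × 9.81 = 16.677 N
½kδ² − Wδ − Wh = 0 → δ = (W + √(W² + 2kWh))/k
δ = (16.677 + √(278.12 + 1809.57))/1.0314 = (16.677 + 45.691)/1.0314 = 60.467 mm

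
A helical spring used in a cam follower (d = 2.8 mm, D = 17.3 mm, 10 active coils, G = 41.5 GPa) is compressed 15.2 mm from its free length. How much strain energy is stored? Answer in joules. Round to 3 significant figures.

0.711 J

k = Gd⁴/(8D³N_a) = (41.5×10³)(2.8⁴)/(8·17.3³·10) = 6.1582 N/mm
U = ½kδ² = 0.5 × 6.1582 × 15.2² = 711.39 N·mm = 0.71139 J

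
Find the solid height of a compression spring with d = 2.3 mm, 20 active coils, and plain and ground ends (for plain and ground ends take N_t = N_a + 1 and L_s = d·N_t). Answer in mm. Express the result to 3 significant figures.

plain and ground ends: N_t = N_a + 1 = 20 + 1 = 21
L_s = d·N_t = 2.3 × 21 = 48.3 mm

48.3 mm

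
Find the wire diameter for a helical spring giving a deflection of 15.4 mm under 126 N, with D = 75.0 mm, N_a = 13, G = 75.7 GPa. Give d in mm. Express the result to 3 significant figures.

8.30 mm

Required rate k = F/δ = 126/15.4 = 8.1818 N/mm
d = (8D³N_a·k / G)^(1/4) = (8·75.0³·13·8.1818 / (75.7×10³))^0.25
  = (4742.1)^0.25 = 8.2984 mm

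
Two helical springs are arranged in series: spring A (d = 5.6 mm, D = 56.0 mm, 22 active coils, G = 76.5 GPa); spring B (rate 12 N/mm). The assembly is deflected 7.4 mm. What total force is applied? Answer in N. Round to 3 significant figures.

15.0 N

k_A = Gd⁴/(8D³N_a) = (76.5×10³)(5.6⁴)/(8·56.0³·22) = 2.4341 N/mm
Series: 1/k_eq = 1/2.4341 + 1/12 = 0.49416; k_eq = 2.0236 N/mm
F = k_eq·δ = 2.0236·7.4 = 14.975 N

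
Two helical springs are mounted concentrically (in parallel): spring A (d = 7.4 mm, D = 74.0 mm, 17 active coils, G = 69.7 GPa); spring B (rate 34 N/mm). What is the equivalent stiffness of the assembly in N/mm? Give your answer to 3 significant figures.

k_A = Gd⁴/(8D³N_a) = (69.7×10³)(7.4⁴)/(8·74.0³·17) = 3.7925 N/mm
Parallel: k_eq = 3.7925 + 34 = 37.793 N/mm

37.8 N/mm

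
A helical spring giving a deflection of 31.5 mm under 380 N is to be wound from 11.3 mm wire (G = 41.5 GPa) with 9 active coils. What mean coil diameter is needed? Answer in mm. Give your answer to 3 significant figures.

92.0 mm

Required rate k = F/δ = 380/31.5 = 12.063 N/mm
D = (Gd⁴/(8N_a·k))^(1/3) = (41.5×10³·11.3⁴/(8·9·12.063))^(1/3)
  = (779034)^(1/3) = 92.0136 mm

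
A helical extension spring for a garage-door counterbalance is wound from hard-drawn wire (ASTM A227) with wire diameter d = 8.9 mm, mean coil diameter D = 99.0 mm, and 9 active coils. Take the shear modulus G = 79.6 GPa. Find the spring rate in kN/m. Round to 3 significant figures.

k = Gd⁴/(8D³N_a) = (79.6×10³ × 8.9⁴) / (8 × 99.0³ × 9)
  = 4.99428e+08 / 6.98615e+07 = 7.1488 N/mm

7.15 kN/m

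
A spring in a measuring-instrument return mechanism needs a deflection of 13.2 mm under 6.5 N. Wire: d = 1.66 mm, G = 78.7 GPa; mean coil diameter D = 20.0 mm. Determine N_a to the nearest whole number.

Required rate k = F/δ = 6.5/13.2 = 0.49242 N/mm
N_a = Gd⁴/(8D³k) = (78.7×10³ × 1.66⁴)/(8 × 20.0³ × 0.49242)
    = 597595 / 31515.2 = 18.96 → 19 coils

19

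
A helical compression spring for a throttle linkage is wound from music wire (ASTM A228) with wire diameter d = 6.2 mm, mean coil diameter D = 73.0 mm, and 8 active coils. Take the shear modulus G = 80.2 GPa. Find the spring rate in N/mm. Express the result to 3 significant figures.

4.76 N/mm

k = Gd⁴/(8D³N_a) = (80.2×10³ × 6.2⁴) / (8 × 73.0³ × 8)
  = 1.18506e+08 / 2.48971e+07 = 4.7598 N/mm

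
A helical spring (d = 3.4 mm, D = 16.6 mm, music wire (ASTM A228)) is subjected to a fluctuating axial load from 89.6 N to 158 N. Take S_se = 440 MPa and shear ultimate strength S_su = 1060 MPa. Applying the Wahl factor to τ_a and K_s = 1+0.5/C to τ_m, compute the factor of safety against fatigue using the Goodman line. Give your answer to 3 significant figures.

4.02

C = D/d = 16.6/3.4 = 4.8824; K_W = (4C−1)/(4C−4)+0.615/C = 1.3191; K_s = 1+0.5/C = 1.1024
F_a = (F_max−F_min)/2 = 34.2 N; F_m = (F_max+F_min)/2 = 123.8 N
τ_a = K_W·8F_aD/(πd³) = 1.3191 × 36.782 = 48.521 MPa
τ_m = K_s·8F_mD/(πd³) = 1.1024 × 133.15 = 146.78 MPa
Goodman: 1/n_f = τ_a/S_se + τ_m/S_su = 48.521/440 + 146.78/1060 = 0.11028 + 0.13847 = 0.24875
n_f = 1/0.24875 = 4.02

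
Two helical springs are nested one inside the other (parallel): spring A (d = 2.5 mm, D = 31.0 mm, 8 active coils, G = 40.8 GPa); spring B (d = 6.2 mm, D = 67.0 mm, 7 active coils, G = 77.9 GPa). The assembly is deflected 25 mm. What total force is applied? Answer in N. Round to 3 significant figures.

k_A = Gd⁴/(8D³N_a) = (40.8×10³)(2.5⁴)/(8·31.0³·8) = 0.8359 N/mm
k_B = Gd⁴/(8D³N_a) = (77.9×10³)(6.2⁴)/(8·67.0³·7) = 6.8343 N/mm
Parallel: k_eq = 0.8359 + 6.8343 = 7.6702 N/mm
F = k_eq·δ = 7.6702·25 = 191.75 N

192 N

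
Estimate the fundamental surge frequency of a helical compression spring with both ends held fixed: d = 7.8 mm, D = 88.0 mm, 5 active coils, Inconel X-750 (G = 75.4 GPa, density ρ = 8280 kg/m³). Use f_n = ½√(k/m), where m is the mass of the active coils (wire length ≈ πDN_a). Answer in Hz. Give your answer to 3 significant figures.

k = Gd⁴/(8D³N_a) = (75.4×10³)(7.8⁴)/(8·88.0³·5) = 10.239 N/mm = 10239 N/m
Wire length L = πDN_a = π·88.0·5 = 1382.3 mm
m = ρ·(πd²/4)·L = 8280 × 47.784×10⁻⁶ m² × 1.3823 m = 0.54691 kg
f_n = ½√(k/m) = 0.5·√(10239/0.54691) = 0.5·√(18721) = 68.412 Hz

68.4 Hz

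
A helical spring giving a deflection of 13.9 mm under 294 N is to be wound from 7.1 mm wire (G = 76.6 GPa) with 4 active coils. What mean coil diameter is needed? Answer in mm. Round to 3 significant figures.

Required rate k = F/δ = 294/13.9 = 21.151 N/mm
D = (Gd⁴/(8N_a·k))^(1/3) = (76.6×10³·7.1⁴/(8·4·21.151))^(1/3)
  = (287594)^(1/3) = 66.0075 mm

66.0 mm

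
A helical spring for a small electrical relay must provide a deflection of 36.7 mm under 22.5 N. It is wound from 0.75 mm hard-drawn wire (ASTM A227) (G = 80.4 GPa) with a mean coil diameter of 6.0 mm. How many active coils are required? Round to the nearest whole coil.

24

Required rate k = F/δ = 22.5/36.7 = 0.61308 N/mm
N_a = Gd⁴/(8D³k) = (80.4×10³ × 0.75⁴)/(8 × 6.0³ × 0.61308)
    = 25439.1 / 1059.4 = 24.01 → 24 coils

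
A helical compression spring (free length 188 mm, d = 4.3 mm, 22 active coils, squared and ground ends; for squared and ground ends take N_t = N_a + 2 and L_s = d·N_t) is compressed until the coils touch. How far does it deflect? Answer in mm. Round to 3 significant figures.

N_t = 24; L_s = 4.3·24 = 103.2 mm
δ_solid = L₀ − L_s = 188 − 103.2 = 84.8 mm

84.8 mm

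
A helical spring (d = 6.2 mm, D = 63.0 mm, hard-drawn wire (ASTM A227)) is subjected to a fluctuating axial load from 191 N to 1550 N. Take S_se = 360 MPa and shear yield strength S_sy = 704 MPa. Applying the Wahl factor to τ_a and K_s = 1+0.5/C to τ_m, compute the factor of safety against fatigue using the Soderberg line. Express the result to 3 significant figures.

C = D/d = 63.0/6.2 = 10.1613; K_W = (4C−1)/(4C−4)+0.615/C = 1.1424; K_s = 1+0.5/C = 1.0492
F_a = (F_max−F_min)/2 = 679.5 N; F_m = (F_max+F_min)/2 = 870.5 N
τ_a = K_W·8F_aD/(πd³) = 1.1424 × 457.4 = 522.53 MPa
τ_m = K_s·8F_mD/(πd³) = 1.0492 × 585.97 = 614.8 MPa
Soderberg: 1/n_f = τ_a/S_se + τ_m/S_sy = 522.53/360 + 614.8/704 = 1.45147 + 0.87330 = 2.3248
n_f = 1/2.3248 = 0.4302

0.430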